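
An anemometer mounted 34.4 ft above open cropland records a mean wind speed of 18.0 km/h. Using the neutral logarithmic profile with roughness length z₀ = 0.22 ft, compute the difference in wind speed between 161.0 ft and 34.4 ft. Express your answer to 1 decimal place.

5.5 km/h

Log law: V₂ = V₁ · ln(z₂/z₀)/ln(z₁/z₀) = 18.0 × 6.5955/5.0522 = 23.4987 km/h
ΔV = 23.4987 − 18.0 = 5.4987 km/h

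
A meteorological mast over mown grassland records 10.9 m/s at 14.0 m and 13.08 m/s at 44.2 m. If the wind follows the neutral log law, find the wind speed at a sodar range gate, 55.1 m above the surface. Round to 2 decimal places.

13.50 m/s

Log law: V ∝ ln(z/z₀). From the pair, with r = V₁/V₂ = 0.83333,
ln z₀ = (ln z₁ − r·ln z₂)/(1 − r) = (2.6391 − 0.83333×3.7887)/0.16667 = -3.1093 → z₀ = 0.04463 m
V₃ = V₁ · ln(z₃/z₀)/ln(z₁/z₀) = 10.9 × 7.1184/5.7483 = 13.4980 m/s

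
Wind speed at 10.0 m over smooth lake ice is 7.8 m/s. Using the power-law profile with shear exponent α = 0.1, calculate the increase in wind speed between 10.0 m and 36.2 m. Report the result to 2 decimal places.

Power law: V₂ = V₁ · (z₂/z₁)^α = 7.8 × (3.6200)^0.1 = 8.8709 m/s
ΔV = 8.8709 − 7.8 = 1.0709 m/s

1.07 m/s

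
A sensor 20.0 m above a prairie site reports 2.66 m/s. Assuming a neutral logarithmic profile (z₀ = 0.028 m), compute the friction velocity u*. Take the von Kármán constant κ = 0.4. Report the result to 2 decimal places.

u* ≈ 0.16 m/s

Log law: V(z) = (u*/κ) · ln(z/z₀) ⇒ u* = κ · V / ln(z/z₀)
u* = 0.4 × 2.66 / ln(20.0/0.028) = 0.4 × 2.66 / 6.5713
   = 1.0640 / 6.5713 = 0.1619 m/s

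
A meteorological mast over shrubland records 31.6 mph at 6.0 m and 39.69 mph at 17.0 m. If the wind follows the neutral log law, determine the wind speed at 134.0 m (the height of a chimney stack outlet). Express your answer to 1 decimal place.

Log law: V ∝ ln(z/z₀). From the pair, with r = V₁/V₂ = 0.79617,
ln z₀ = (ln z₁ − r·ln z₂)/(1 − r) = (1.7918 − 0.79617×2.8332)/0.20383 = -2.2762 → z₀ = 0.1027 m
V₃ = V₁ · ln(z₃/z₀)/ln(z₁/z₀) = 31.6 × 7.1741/4.0680 = 55.7280 mph

55.7 mph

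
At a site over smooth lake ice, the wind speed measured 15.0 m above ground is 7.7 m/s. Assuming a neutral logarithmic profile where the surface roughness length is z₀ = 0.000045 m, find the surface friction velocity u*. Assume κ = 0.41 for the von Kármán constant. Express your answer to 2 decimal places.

Log law: V(z) = (u*/κ) · ln(z/z₀) ⇒ u* = κ · V / ln(z/z₀)
u* = 0.41 × 7.7 / ln(15.0/0.000045) = 0.41 × 7.7 / 12.7169
   = 3.1570 / 12.7169 = 0.2483 m/s

u* ≈ 0.25 m/s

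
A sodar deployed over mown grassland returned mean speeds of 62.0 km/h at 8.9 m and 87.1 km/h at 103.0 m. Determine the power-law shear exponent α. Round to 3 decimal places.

α ≈ 0.139

Power law: V₂/V₁ = (z₂/z₁)^α ⇒ α = ln(V₂/V₁) / ln(z₂/z₁)
α = ln(87.1/62.0) / ln(103.0/8.9) = ln(1.4048) / ln(11.5730)
  = 0.33992 / 2.44868 = 0.13882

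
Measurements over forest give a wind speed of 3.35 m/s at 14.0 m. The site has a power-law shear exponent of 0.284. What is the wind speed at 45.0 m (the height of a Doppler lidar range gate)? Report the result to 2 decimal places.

4.67 m/s

Power-law profile: V₂ = V₁ · (z₂/z₁)^α
V₂ = 3.35 × (45.0/14.0)^0.284 = 3.35 × (3.2143)^0.284
    = 3.35 × 1.3932 = 4.6672 m/s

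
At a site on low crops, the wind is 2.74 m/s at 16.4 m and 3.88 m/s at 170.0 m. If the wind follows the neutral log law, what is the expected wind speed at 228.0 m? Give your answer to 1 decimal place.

4.0 m/s

Log law: V ∝ ln(z/z₀). From the pair, with r = V₁/V₂ = 0.70619,
ln z₀ = (ln z₁ − r·ln z₂)/(1 − r) = (2.7973 − 0.70619×5.1358)/0.29381 = -2.8234 → z₀ = 0.05941 m
V₃ = V₁ · ln(z₃/z₀)/ln(z₁/z₀) = 2.74 × 8.2527/5.6206 = 4.0231 m/s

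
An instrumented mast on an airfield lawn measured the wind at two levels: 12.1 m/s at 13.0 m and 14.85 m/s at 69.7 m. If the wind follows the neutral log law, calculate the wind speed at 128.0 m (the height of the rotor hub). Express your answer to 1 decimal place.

15.8 m/s

Log law: V ∝ ln(z/z₀). From the pair, with r = V₁/V₂ = 0.81481,
ln z₀ = (ln z₁ − r·ln z₂)/(1 − r) = (2.5649 − 0.81481×4.2442)/0.18519 = -4.8238 → z₀ = 0.008037 m
V₃ = V₁ · ln(z₃/z₀)/ln(z₁/z₀) = 12.1 × 9.6758/7.3887 = 15.8454 m/s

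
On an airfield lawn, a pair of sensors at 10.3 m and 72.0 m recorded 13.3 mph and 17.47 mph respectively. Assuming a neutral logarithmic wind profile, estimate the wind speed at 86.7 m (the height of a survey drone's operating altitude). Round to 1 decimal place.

Log law: V ∝ ln(z/z₀). From the pair, with r = V₁/V₂ = 0.76131,
ln z₀ = (ln z₁ − r·ln z₂)/(1 − r) = (2.3321 − 0.76131×4.2767)/0.23869 = -3.8698 → z₀ = 0.02086 m
V₃ = V₁ · ln(z₃/z₀)/ln(z₁/z₀) = 13.3 × 8.3323/6.2020 = 17.8684 mph

17.9 mph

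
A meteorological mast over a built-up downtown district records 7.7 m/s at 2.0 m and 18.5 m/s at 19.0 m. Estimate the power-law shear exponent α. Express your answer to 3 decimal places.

Power law: V₂/V₁ = (z₂/z₁)^α ⇒ α = ln(V₂/V₁) / ln(z₂/z₁)
α = ln(18.5/7.7) / ln(19.0/2.0) = ln(2.4026) / ln(9.5000)
  = 0.87655 / 2.25129 = 0.38935

α ≈ 0.389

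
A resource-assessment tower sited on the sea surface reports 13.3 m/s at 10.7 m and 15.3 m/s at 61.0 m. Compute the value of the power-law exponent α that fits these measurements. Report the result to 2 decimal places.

Power law: V₂/V₁ = (z₂/z₁)^α ⇒ α = ln(V₂/V₁) / ln(z₂/z₁)
α = ln(15.3/13.3) / ln(61.0/10.7) = ln(1.1504) / ln(5.7009)
  = 0.14009 / 1.74063 = 0.08048

α ≈ 0.08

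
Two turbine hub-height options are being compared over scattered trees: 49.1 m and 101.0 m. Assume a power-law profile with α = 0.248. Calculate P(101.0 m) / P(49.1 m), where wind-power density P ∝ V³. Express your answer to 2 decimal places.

1.71

Speed ratio: V_B/V_A = (z_B/z_A)^α = (101.0/49.1)^0.248 = (2.0570)^0.248 = 1.19587
Power-density ratio: P_B/P_A = (V_B/V_A)³ = (1.19587)³ = 1.71021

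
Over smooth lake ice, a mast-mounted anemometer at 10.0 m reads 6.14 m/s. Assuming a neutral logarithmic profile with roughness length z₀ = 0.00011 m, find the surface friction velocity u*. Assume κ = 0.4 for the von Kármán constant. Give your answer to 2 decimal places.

u* ≈ 0.22 m/s

Log law: V(z) = (u*/κ) · ln(z/z₀) ⇒ u* = κ · V / ln(z/z₀)
u* = 0.4 × 6.14 / ln(10.0/0.00011) = 0.4 × 6.14 / 11.4176
   = 2.4560 / 11.4176 = 0.2151 m/s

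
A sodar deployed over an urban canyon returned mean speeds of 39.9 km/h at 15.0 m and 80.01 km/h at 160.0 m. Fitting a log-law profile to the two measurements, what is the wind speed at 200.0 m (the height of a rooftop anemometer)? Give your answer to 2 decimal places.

83.79 km/h

Log law: V ∝ ln(z/z₀). From the pair, with r = V₁/V₂ = 0.49869,
ln z₀ = (ln z₁ − r·ln z₂)/(1 − r) = (2.7081 − 0.49869×5.0752)/0.50131 = 0.3533 → z₀ = 1.424 m
V₃ = V₁ · ln(z₃/z₀)/ln(z₁/z₀) = 39.9 × 4.9450/2.3547 = 83.7911 km/h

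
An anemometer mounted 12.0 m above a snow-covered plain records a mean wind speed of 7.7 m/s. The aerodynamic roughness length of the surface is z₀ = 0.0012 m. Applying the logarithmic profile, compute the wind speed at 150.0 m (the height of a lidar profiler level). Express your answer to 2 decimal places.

9.81 m/s

Log law: V(z) ∝ ln(z/z₀), so V₂/V₁ = ln(z₂/z₀) / ln(z₁/z₀).
ln(150.0/0.0012) = 11.7361, ln(12.0/0.0012) = 9.2103
V₂ = 7.7 × 11.7361/9.2103 = 7.7 × 1.2742 = 9.8116 m/s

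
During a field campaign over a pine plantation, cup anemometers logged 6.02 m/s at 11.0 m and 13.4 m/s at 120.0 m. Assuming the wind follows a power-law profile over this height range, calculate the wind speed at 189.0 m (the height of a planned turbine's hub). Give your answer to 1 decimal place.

15.6 m/s

First find α: α = ln(V₂/V₁)/ln(z₂/z₁) = ln(13.4/6.02)/ln(120.0/11.0) = 0.80017/2.38960 = 0.3349
Extrapolate from 120.0 m to 189.0 m: V₃ = 13.4 × (189.0/120.0)^0.3349 = 13.4 × 1.1643 = 15.6015 m/s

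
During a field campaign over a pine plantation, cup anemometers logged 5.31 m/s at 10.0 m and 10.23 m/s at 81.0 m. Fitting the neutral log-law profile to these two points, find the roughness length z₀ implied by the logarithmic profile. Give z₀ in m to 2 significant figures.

Log law: V(z) ∝ ln(z/z₀). With r = V₁/V₂ = 5.31/10.23 = 0.51906,
r · ln(z₂/z₀) = ln(z₁/z₀) ⇒ ln z₀ = (ln z₁ − r·ln z₂)/(1 − r)
ln z₀ = (2.30259 − 0.51906×4.39445) / 0.48094 = 0.0449
z₀ = exp(0.0449) = 1.046 m

z₀ ≈ 1.0 m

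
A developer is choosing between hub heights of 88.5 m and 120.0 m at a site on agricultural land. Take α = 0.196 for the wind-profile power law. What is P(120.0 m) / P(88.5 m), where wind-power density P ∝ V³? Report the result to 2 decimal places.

Speed ratio: V_B/V_A = (z_B/z_A)^α = (120.0/88.5)^0.196 = (1.3559)^0.196 = 1.06150
Power-density ratio: P_B/P_A = (V_B/V_A)³ = (1.06150)³ = 1.19607

1.20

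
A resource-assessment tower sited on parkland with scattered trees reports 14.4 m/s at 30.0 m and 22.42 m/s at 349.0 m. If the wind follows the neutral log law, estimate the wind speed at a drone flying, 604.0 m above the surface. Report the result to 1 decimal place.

Log law: V ∝ ln(z/z₀). From the pair, with r = V₁/V₂ = 0.64228,
ln z₀ = (ln z₁ − r·ln z₂)/(1 − r) = (3.4012 − 0.64228×5.8551)/0.35772 = -1.0048 → z₀ = 0.3661 m
V₃ = V₁ · ln(z₃/z₀)/ln(z₁/z₀) = 14.4 × 7.4083/4.4060 = 24.2127 m/s

24.2 m/s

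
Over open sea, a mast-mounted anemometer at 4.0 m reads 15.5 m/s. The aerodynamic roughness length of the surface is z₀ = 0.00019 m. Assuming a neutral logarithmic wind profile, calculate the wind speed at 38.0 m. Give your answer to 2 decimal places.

Log law: V(z) ∝ ln(z/z₀), so V₂/V₁ = ln(z₂/z₀) / ln(z₁/z₀).
ln(38.0/0.00019) = 12.2061, ln(4.0/0.00019) = 9.9548
V₂ = 15.5 × 12.2061/9.9548 = 15.5 × 1.2262 = 19.0054 m/s

19.01 m/s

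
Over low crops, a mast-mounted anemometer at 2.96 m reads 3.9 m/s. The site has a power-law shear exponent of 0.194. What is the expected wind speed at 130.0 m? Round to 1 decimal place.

8.1 m/s

Power-law profile: V₂ = V₁ · (z₂/z₁)^α
V₂ = 3.9 × (130.0/2.96)^0.194 = 3.9 × (43.9189)^0.194
    = 3.9 × 2.0829 = 8.1234 m/s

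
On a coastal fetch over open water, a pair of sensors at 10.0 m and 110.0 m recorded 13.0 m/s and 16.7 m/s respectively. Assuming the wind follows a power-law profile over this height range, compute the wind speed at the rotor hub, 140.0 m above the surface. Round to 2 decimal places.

First find α: α = ln(V₂/V₁)/ln(z₂/z₁) = ln(16.7/13.0)/ln(110.0/10.0) = 0.25046/2.39790 = 0.1044
Extrapolate from 110.0 m to 140.0 m: V₃ = 16.7 × (140.0/110.0)^0.1044 = 16.7 × 1.0255 = 17.1260 m/s

17.13 m/s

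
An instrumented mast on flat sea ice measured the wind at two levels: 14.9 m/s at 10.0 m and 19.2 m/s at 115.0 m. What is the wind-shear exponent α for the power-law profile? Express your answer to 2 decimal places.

Power law: V₂/V₁ = (z₂/z₁)^α ⇒ α = ln(V₂/V₁) / ln(z₂/z₁)
α = ln(19.2/14.9) / ln(115.0/10.0) = ln(1.2886) / ln(11.5000)
  = 0.25355 / 2.44235 = 0.10381

α ≈ 0.10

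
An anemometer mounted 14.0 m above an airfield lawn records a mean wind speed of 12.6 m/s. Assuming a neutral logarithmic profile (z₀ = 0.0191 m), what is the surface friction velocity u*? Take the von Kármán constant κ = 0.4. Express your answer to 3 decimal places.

u* ≈ 0.764 m/s

Log law: V(z) = (u*/κ) · ln(z/z₀) ⇒ u* = κ · V / ln(z/z₀)
u* = 0.4 × 12.6 / ln(14.0/0.0191) = 0.4 × 12.6 / 6.5971
   = 5.0400 / 6.5971 = 0.7640 m/s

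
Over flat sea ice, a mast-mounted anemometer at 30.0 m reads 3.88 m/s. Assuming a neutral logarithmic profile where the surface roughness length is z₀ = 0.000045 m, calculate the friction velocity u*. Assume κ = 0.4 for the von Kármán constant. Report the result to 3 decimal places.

u* ≈ 0.116 m/s

Log law: V(z) = (u*/κ) · ln(z/z₀) ⇒ u* = κ · V / ln(z/z₀)
u* = 0.4 × 3.88 / ln(30.0/0.000045) = 0.4 × 3.88 / 13.4100
   = 1.5520 / 13.4100 = 0.1157 m/s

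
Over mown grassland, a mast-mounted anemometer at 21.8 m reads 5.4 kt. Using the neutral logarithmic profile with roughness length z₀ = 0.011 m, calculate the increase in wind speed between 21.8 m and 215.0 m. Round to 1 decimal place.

Log law: V₂ = V₁ · ln(z₂/z₀)/ln(z₁/z₀) = 5.4 × 9.8805/7.5918 = 7.0280 kt
ΔV = 7.0280 − 5.4 = 1.6280 kt

1.6 kt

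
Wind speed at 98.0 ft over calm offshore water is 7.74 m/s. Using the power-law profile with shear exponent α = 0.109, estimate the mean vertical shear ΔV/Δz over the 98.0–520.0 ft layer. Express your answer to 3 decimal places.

Power law: V₂ = V₁ · (z₂/z₁)^α = 7.74 × (5.3061)^0.109 = 9.2841 m/s
ΔV/Δz = (9.2841 − 7.74)/(520.0 − 98.0) = 1.5441/422.0000 = 0.00366 m/s/ft

0.004 m/s/ft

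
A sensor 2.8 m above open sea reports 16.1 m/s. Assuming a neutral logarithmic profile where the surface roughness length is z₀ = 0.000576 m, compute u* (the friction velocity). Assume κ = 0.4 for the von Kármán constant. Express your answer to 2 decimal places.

u* ≈ 0.76 m/s

Log law: V(z) = (u*/κ) · ln(z/z₀) ⇒ u* = κ · V / ln(z/z₀)
u* = 0.4 × 16.1 / ln(2.8/0.000576) = 0.4 × 16.1 / 8.4890
   = 6.4400 / 8.4890 = 0.7586 m/s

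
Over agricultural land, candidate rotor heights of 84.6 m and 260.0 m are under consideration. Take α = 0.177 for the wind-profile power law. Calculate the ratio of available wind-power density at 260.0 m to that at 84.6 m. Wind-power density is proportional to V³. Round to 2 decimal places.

1.82

Speed ratio: V_B/V_A = (z_B/z_A)^α = (260.0/84.6)^0.177 = (3.0733)^0.177 = 1.21985
Power-density ratio: P_B/P_A = (V_B/V_A)³ = (1.21985)³ = 1.81517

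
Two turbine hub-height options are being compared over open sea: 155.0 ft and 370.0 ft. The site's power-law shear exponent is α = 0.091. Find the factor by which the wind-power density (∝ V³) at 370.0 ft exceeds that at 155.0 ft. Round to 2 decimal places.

1.27

Speed ratio: V_B/V_A = (z_B/z_A)^α = (370.0/155.0)^0.091 = (2.3871)^0.091 = 1.08240
Power-density ratio: P_B/P_A = (V_B/V_A)³ = (1.08240)³ = 1.26811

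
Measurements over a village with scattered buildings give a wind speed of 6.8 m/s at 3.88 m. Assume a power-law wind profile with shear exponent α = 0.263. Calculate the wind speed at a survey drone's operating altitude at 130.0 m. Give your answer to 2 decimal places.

17.12 m/s

Power-law profile: V₂ = V₁ · (z₂/z₁)^α
V₂ = 6.8 × (130.0/3.88)^0.263 = 6.8 × (33.5052)^0.263
    = 6.8 × 2.5183 = 17.1243 m/s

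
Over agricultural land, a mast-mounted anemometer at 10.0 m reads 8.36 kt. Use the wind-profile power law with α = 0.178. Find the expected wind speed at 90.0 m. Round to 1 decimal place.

12.4 kt

Power-law profile: V₂ = V₁ · (z₂/z₁)^α
V₂ = 8.36 × (90.0/10.0)^0.178 = 8.36 × (9.0000)^0.178
    = 8.36 × 1.4786 = 12.3612 kt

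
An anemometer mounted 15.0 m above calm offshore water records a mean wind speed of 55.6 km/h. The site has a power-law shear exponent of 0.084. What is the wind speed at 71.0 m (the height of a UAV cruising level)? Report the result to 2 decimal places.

63.36 km/h

Power-law profile: V₂ = V₁ · (z₂/z₁)^α
V₂ = 55.6 × (71.0/15.0)^0.084 = 55.6 × (4.7333)^0.084
    = 55.6 × 1.1395 = 63.3562 km/h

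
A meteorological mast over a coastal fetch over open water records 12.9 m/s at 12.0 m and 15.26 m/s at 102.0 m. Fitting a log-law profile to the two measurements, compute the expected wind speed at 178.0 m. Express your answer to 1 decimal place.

15.9 m/s

Log law: V ∝ ln(z/z₀). From the pair, with r = V₁/V₂ = 0.84535,
ln z₀ = (ln z₁ − r·ln z₂)/(1 − r) = (2.4849 − 0.84535×4.6250)/0.15465 = -9.2129 → z₀ = 0.00009974 m
V₃ = V₁ · ln(z₃/z₀)/ln(z₁/z₀) = 12.9 × 14.3947/11.6978 = 15.8740 m/s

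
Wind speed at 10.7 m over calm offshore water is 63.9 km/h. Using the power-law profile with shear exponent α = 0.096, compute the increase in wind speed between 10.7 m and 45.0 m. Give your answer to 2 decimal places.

9.45 km/h

Power law: V₂ = V₁ · (z₂/z₁)^α = 63.9 × (4.2056)^0.096 = 73.3480 km/h
ΔV = 73.3480 − 63.9 = 9.4480 km/h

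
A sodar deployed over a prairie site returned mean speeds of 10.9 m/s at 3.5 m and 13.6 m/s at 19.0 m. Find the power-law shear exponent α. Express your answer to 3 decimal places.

Power law: V₂/V₁ = (z₂/z₁)^α ⇒ α = ln(V₂/V₁) / ln(z₂/z₁)
α = ln(13.6/10.9) / ln(19.0/3.5) = ln(1.2477) / ln(5.4286)
  = 0.22131 / 1.69168 = 0.13082

α ≈ 0.131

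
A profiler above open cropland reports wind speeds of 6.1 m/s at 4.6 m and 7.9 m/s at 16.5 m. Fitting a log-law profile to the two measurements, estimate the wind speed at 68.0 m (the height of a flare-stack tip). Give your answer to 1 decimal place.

Log law: V ∝ ln(z/z₀). From the pair, with r = V₁/V₂ = 0.77215,
ln z₀ = (ln z₁ − r·ln z₂)/(1 − r) = (1.5261 − 0.77215×2.8034)/0.22785 = -2.8026 → z₀ = 0.06065 m
V₃ = V₁ · ln(z₃/z₀)/ln(z₁/z₀) = 6.1 × 7.0221/4.3286 = 9.8957 m/s

9.9 m/s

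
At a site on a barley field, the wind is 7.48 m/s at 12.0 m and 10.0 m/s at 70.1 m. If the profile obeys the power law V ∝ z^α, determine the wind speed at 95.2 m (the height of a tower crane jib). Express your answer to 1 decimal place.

10.5 m/s

First find α: α = ln(V₂/V₁)/ln(z₂/z₁) = ln(10.0/7.48)/ln(70.1/12.0) = 0.29035/1.76502 = 0.1645
Extrapolate from 70.1 m to 95.2 m: V₃ = 10.0 × (95.2/70.1)^0.1645 = 10.0 × 1.0516 = 10.5164 m/s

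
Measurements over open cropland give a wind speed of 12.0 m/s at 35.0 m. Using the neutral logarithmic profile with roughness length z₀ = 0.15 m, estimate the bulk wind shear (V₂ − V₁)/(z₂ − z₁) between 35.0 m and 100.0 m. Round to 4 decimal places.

0.0355 m/s/m

Log law: V₂ = V₁ · ln(z₂/z₀)/ln(z₁/z₀) = 12.0 × 6.5023/5.4525 = 14.3105 m/s
ΔV/Δz = (14.3105 − 12.0)/(100.0 − 35.0) = 2.3105/65.0000 = 0.03555 m/s/m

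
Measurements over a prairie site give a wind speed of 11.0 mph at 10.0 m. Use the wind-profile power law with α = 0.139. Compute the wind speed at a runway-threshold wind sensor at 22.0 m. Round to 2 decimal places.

12.27 mph

Power-law profile: V₂ = V₁ · (z₂/z₁)^α
V₂ = 11.0 × (22.0/10.0)^0.139 = 11.0 × (2.2000)^0.139
    = 11.0 × 1.1158 = 12.2741 mph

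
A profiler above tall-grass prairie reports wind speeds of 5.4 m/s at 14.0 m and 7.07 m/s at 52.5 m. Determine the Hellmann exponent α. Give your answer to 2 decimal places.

α ≈ 0.20

Power law: V₂/V₁ = (z₂/z₁)^α ⇒ α = ln(V₂/V₁) / ln(z₂/z₁)
α = ln(7.07/5.4) / ln(52.5/14.0) = ln(1.3093) / ln(3.7500)
  = 0.26946 / 1.32176 = 0.20387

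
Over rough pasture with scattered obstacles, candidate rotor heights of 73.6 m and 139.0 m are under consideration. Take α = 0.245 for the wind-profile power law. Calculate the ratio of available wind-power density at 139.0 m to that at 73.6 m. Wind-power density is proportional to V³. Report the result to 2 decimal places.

Speed ratio: V_B/V_A = (z_B/z_A)^α = (139.0/73.6)^0.245 = (1.8886)^0.245 = 1.16857
Power-density ratio: P_B/P_A = (V_B/V_A)³ = (1.16857)³ = 1.59573

1.60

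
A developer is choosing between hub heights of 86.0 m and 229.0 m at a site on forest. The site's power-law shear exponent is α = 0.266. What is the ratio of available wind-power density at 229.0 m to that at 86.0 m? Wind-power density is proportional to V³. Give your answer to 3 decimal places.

Speed ratio: V_B/V_A = (z_B/z_A)^α = (229.0/86.0)^0.266 = (2.6628)^0.266 = 1.29760
Power-density ratio: P_B/P_A = (V_B/V_A)³ = (1.29760)³ = 2.18484

2.185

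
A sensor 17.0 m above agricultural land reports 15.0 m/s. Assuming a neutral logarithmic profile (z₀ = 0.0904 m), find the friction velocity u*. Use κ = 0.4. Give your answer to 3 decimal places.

Log law: V(z) = (u*/κ) · ln(z/z₀) ⇒ u* = κ · V / ln(z/z₀)
u* = 0.4 × 15.0 / ln(17.0/0.0904) = 0.4 × 15.0 / 5.2367
   = 6.0000 / 5.2367 = 1.1458 m/s

u* ≈ 1.146 m/s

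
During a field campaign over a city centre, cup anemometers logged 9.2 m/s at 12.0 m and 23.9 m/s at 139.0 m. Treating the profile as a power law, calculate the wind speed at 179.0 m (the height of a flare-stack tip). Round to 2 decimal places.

26.38 m/s

First find α: α = ln(V₂/V₁)/ln(z₂/z₁) = ln(23.9/9.2)/ln(139.0/12.0) = 0.95467/2.44957 = 0.3897
Extrapolate from 139.0 m to 179.0 m: V₃ = 23.9 × (179.0/139.0)^0.3897 = 23.9 × 1.1036 = 26.3758 m/s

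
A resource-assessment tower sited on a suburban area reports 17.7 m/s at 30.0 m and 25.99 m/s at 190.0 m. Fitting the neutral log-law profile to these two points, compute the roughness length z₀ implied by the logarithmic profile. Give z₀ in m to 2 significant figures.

z₀ ≈ 0.58 m

Log law: V(z) ∝ ln(z/z₀). With r = V₁/V₂ = 17.7/25.99 = 0.68103,
r · ln(z₂/z₀) = ln(z₁/z₀) ⇒ ln z₀ = (ln z₁ − r·ln z₂)/(1 − r)
ln z₀ = (3.40120 − 0.68103×5.24702) / 0.31897 = -0.5398
z₀ = exp(-0.5398) = 0.5828 m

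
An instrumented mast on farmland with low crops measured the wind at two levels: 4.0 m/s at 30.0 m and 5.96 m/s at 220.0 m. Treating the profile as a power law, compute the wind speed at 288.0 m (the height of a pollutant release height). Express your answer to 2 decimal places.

6.29 m/s

First find α: α = ln(V₂/V₁)/ln(z₂/z₁) = ln(5.96/4.0)/ln(220.0/30.0) = 0.39878/1.99243 = 0.2001
Extrapolate from 220.0 m to 288.0 m: V₃ = 5.96 × (288.0/220.0)^0.2001 = 5.96 × 1.0554 = 6.2901 m/s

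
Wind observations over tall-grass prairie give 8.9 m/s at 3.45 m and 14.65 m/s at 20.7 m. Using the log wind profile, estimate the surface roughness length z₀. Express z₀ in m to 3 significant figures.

z₀ ≈ 0.215 m

Log law: V(z) ∝ ln(z/z₀). With r = V₁/V₂ = 8.9/14.65 = 0.60751,
r · ln(z₂/z₀) = ln(z₁/z₀) ⇒ ln z₀ = (ln z₁ − r·ln z₂)/(1 − r)
ln z₀ = (1.23837 − 0.60751×3.03013) / 0.39249 = -1.5350
z₀ = exp(-1.5350) = 0.2155 m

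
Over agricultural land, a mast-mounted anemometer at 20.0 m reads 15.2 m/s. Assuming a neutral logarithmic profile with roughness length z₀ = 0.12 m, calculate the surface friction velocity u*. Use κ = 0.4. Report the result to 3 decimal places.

Log law: V(z) = (u*/κ) · ln(z/z₀) ⇒ u* = κ · V / ln(z/z₀)
u* = 0.4 × 15.2 / ln(20.0/0.12) = 0.4 × 15.2 / 5.1160
   = 6.0800 / 5.1160 = 1.1884 m/s

u* ≈ 1.188 m/s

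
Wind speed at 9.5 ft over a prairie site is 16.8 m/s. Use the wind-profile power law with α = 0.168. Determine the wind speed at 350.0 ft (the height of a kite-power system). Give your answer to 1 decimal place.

Power-law profile: V₂ = V₁ · (z₂/z₁)^α
V₂ = 16.8 × (350.0/9.5)^0.168 = 16.8 × (36.8421)^0.168
    = 16.8 × 1.8329 = 30.7932 m/s

30.8 m/s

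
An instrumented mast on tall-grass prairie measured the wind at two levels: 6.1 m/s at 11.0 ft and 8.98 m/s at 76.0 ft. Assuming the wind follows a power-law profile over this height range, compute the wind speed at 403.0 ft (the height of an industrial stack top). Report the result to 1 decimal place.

12.5 m/s

First find α: α = ln(V₂/V₁)/ln(z₂/z₁) = ln(8.98/6.1)/ln(76.0/11.0) = 0.38671/1.93284 = 0.2001
Extrapolate from 76.0 ft to 403.0 ft: V₃ = 8.98 × (403.0/76.0)^0.2001 = 8.98 × 1.3962 = 12.5380 m/s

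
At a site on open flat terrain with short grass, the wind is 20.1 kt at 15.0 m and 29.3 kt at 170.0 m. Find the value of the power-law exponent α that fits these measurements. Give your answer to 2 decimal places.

α ≈ 0.16

Power law: V₂/V₁ = (z₂/z₁)^α ⇒ α = ln(V₂/V₁) / ln(z₂/z₁)
α = ln(29.3/20.1) / ln(170.0/15.0) = ln(1.4577) / ln(11.3333)
  = 0.37687 / 2.42775 = 0.15523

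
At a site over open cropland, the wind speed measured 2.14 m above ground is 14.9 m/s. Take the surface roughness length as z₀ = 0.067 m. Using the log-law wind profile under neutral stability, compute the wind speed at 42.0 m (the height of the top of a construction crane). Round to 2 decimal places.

Log law: V(z) ∝ ln(z/z₀), so V₂/V₁ = ln(z₂/z₀) / ln(z₁/z₀).
ln(42.0/0.067) = 6.4407, ln(2.14/0.067) = 3.4639
V₂ = 14.9 × 6.4407/3.4639 = 14.9 × 1.8594 = 27.7051 m/s

27.71 m/s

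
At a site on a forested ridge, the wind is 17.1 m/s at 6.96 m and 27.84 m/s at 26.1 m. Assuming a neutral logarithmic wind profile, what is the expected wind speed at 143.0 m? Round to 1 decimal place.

Log law: V ∝ ln(z/z₀). From the pair, with r = V₁/V₂ = 0.61422,
ln z₀ = (ln z₁ − r·ln z₂)/(1 − r) = (1.9402 − 0.61422×3.2619)/0.38578 = -0.1643 → z₀ = 0.8485 m
V₃ = V₁ · ln(z₃/z₀)/ln(z₁/z₀) = 17.1 × 5.1271/2.1045 = 41.6608 m/s

41.7 m/s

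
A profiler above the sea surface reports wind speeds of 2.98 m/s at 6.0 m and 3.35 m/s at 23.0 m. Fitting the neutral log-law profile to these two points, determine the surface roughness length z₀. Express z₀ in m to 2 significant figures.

Log law: V(z) ∝ ln(z/z₀). With r = V₁/V₂ = 2.98/3.35 = 0.88955,
r · ln(z₂/z₀) = ln(z₁/z₀) ⇒ ln z₀ = (ln z₁ − r·ln z₂)/(1 − r)
ln z₀ = (1.79176 − 0.88955×3.13549) / 0.11045 = -9.0308
z₀ = exp(-9.0308) = 0.0001197 m

z₀ ≈ 0.00012 m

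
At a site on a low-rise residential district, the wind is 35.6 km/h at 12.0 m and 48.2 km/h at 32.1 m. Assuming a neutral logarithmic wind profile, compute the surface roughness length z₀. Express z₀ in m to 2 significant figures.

z₀ ≈ 0.74 m

Log law: V(z) ∝ ln(z/z₀). With r = V₁/V₂ = 35.6/48.2 = 0.73859,
r · ln(z₂/z₀) = ln(z₁/z₀) ⇒ ln z₀ = (ln z₁ − r·ln z₂)/(1 − r)
ln z₀ = (2.48491 − 0.73859×3.46886) / 0.26141 = -0.2951
z₀ = exp(-0.2951) = 0.7444 m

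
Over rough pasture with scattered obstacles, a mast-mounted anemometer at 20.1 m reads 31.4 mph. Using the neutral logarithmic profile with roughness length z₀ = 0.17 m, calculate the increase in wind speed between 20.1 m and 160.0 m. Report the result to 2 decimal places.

13.65 mph

Log law: V₂ = V₁ · ln(z₂/z₀)/ln(z₁/z₀) = 31.4 × 6.8471/4.7727 = 45.0481 mph
ΔV = 45.0481 − 31.4 = 13.6481 mph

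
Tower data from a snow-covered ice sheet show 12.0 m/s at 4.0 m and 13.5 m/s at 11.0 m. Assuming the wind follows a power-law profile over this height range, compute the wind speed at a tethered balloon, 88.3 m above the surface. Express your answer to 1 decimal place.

First find α: α = ln(V₂/V₁)/ln(z₂/z₁) = ln(13.5/12.0)/ln(11.0/4.0) = 0.11778/1.01160 = 0.1164
Extrapolate from 11.0 m to 88.3 m: V₃ = 13.5 × (88.3/11.0)^0.1164 = 13.5 × 1.2744 = 17.2050 m/s

17.2 m/s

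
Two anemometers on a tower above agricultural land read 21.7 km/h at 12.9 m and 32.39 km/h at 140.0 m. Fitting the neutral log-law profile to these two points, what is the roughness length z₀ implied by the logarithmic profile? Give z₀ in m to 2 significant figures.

Log law: V(z) ∝ ln(z/z₀). With r = V₁/V₂ = 21.7/32.39 = 0.66996,
r · ln(z₂/z₀) = ln(z₁/z₀) ⇒ ln z₀ = (ln z₁ − r·ln z₂)/(1 − r)
ln z₀ = (2.55723 − 0.66996×4.94164) / 0.33004 = -2.2830
z₀ = exp(-2.2830) = 0.1020 m

z₀ ≈ 0.10 m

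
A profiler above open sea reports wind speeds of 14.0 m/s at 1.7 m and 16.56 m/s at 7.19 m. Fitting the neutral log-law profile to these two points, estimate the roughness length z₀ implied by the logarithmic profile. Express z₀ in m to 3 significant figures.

z₀ ≈ 0.000639 m

Log law: V(z) ∝ ln(z/z₀). With r = V₁/V₂ = 14.0/16.56 = 0.84541,
r · ln(z₂/z₀) = ln(z₁/z₀) ⇒ ln z₀ = (ln z₁ − r·ln z₂)/(1 − r)
ln z₀ = (0.53063 − 0.84541×1.97269) / 0.15459 = -7.3557
z₀ = exp(-7.3557) = 0.0006390 m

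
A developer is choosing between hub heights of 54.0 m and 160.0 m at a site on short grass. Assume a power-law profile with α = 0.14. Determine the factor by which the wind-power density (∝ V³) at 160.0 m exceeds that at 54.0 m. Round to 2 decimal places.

Speed ratio: V_B/V_A = (z_B/z_A)^α = (160.0/54.0)^0.14 = (2.9630)^0.14 = 1.16424
Power-density ratio: P_B/P_A = (V_B/V_A)³ = (1.16424)³ = 1.57807

1.58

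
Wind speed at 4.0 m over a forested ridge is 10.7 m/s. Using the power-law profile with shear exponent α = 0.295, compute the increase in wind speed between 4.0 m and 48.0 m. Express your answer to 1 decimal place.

11.6 m/s

Power law: V₂ = V₁ · (z₂/z₁)^α = 10.7 × (12.0000)^0.295 = 22.2711 m/s
ΔV = 22.2711 − 10.7 = 11.5711 m/s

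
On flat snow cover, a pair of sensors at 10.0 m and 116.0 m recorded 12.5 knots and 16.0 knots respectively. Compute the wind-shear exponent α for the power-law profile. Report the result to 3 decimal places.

α ≈ 0.101

Power law: V₂/V₁ = (z₂/z₁)^α ⇒ α = ln(V₂/V₁) / ln(z₂/z₁)
α = ln(16.0/12.5) / ln(116.0/10.0) = ln(1.2800) / ln(11.6000)
  = 0.24686 / 2.45101 = 0.10072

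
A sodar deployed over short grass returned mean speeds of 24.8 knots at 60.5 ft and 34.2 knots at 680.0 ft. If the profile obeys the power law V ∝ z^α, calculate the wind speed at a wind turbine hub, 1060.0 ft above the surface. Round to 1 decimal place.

First find α: α = ln(V₂/V₁)/ln(z₂/z₁) = ln(34.2/24.8)/ln(680.0/60.5) = 0.32138/2.41945 = 0.1328
Extrapolate from 680.0 ft to 1060.0 ft: V₃ = 34.2 × (1060.0/680.0)^0.1328 = 34.2 × 1.0607 = 36.2774 knots

36.3 knots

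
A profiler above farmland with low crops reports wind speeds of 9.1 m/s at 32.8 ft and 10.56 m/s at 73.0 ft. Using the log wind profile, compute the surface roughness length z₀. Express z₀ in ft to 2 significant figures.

z₀ ≈ 0.22 ft

Log law: V(z) ∝ ln(z/z₀). With r = V₁/V₂ = 9.1/10.56 = 0.86174,
r · ln(z₂/z₀) = ln(z₁/z₀) ⇒ ln z₀ = (ln z₁ − r·ln z₂)/(1 − r)
ln z₀ = (3.49043 − 0.86174×4.29046) / 0.13826 = -1.4961
z₀ = exp(-1.4961) = 0.2240 ft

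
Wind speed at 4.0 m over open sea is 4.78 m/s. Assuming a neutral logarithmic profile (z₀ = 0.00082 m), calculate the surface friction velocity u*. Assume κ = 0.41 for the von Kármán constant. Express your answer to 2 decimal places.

u* ≈ 0.23 m/s

Log law: V(z) = (u*/κ) · ln(z/z₀) ⇒ u* = κ · V / ln(z/z₀)
u* = 0.41 × 4.78 / ln(4.0/0.00082) = 0.41 × 4.78 / 8.4925
   = 1.9598 / 8.4925 = 0.2308 m/s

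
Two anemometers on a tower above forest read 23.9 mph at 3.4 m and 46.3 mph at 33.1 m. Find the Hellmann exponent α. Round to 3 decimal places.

Power law: V₂/V₁ = (z₂/z₁)^α ⇒ α = ln(V₂/V₁) / ln(z₂/z₁)
α = ln(46.3/23.9) / ln(33.1/3.4) = ln(1.9372) / ln(9.7353)
  = 0.66126 / 2.27576 = 0.29057

α ≈ 0.291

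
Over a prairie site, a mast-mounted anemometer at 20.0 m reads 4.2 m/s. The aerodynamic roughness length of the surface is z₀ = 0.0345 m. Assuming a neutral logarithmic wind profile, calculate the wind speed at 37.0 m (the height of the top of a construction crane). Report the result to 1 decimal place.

Log law: V(z) ∝ ln(z/z₀), so V₂/V₁ = ln(z₂/z₀) / ln(z₁/z₀).
ln(37.0/0.0345) = 6.9777, ln(20.0/0.0345) = 6.3625
V₂ = 4.2 × 6.9777/6.3625 = 4.2 × 1.0967 = 4.6061 m/s

4.6 m/s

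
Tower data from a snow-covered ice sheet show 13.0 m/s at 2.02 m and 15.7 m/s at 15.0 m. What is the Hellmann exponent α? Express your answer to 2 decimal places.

α ≈ 0.09

Power law: V₂/V₁ = (z₂/z₁)^α ⇒ α = ln(V₂/V₁) / ln(z₂/z₁)
α = ln(15.7/13.0) / ln(15.0/2.02) = ln(1.2077) / ln(7.4257)
  = 0.18871 / 2.00495 = 0.09412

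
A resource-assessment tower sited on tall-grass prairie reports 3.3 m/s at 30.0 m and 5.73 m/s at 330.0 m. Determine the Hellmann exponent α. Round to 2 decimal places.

Power law: V₂/V₁ = (z₂/z₁)^α ⇒ α = ln(V₂/V₁) / ln(z₂/z₁)
α = ln(5.73/3.3) / ln(330.0/30.0) = ln(1.7364) / ln(11.0000)
  = 0.55179 / 2.39790 = 0.23012

α ≈ 0.23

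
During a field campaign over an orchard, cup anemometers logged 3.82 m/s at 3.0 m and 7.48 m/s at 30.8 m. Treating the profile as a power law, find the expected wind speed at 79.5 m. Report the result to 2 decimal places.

9.83 m/s

First find α: α = ln(V₂/V₁)/ln(z₂/z₁) = ln(7.48/3.82)/ln(30.8/3.0) = 0.67198/2.32890 = 0.2885
Extrapolate from 30.8 m to 79.5 m: V₃ = 7.48 × (79.5/30.8)^0.2885 = 7.48 × 1.3147 = 9.8339 m/s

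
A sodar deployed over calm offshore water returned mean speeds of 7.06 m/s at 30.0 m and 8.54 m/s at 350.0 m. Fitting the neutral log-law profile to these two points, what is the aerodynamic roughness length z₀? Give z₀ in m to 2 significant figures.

Log law: V(z) ∝ ln(z/z₀). With r = V₁/V₂ = 7.06/8.54 = 0.82670,
r · ln(z₂/z₀) = ln(z₁/z₀) ⇒ ln z₀ = (ln z₁ − r·ln z₂)/(1 − r)
ln z₀ = (3.40120 − 0.82670×5.85793) / 0.17330 = -8.3181
z₀ = exp(-8.3181) = 0.0002441 m

z₀ ≈ 0.00024 m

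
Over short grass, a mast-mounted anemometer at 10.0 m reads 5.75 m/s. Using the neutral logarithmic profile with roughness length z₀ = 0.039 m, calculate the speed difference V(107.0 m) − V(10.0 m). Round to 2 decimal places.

Log law: V₂ = V₁ · ln(z₂/z₀)/ln(z₁/z₀) = 5.75 × 7.9170/5.5468 = 8.2071 m/s
ΔV = 8.2071 − 5.75 = 2.4571 m/s

2.46 m/s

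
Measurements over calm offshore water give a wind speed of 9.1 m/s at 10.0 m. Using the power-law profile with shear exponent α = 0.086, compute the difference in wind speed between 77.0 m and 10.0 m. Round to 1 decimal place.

1.7 m/s

Power law: V₂ = V₁ · (z₂/z₁)^α = 9.1 × (7.7000)^0.086 = 10.8462 m/s
ΔV = 10.8462 − 9.1 = 1.7462 m/s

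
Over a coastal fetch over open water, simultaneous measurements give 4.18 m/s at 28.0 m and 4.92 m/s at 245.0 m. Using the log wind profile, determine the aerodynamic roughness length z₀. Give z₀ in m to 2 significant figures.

z₀ ≈ 0.00013 m

Log law: V(z) ∝ ln(z/z₀). With r = V₁/V₂ = 4.18/4.92 = 0.84959,
r · ln(z₂/z₀) = ln(z₁/z₀) ⇒ ln z₀ = (ln z₁ − r·ln z₂)/(1 − r)
ln z₀ = (3.33220 − 0.84959×5.50126) / 0.15041 = -8.9200
z₀ = exp(-8.9200) = 0.0001337 m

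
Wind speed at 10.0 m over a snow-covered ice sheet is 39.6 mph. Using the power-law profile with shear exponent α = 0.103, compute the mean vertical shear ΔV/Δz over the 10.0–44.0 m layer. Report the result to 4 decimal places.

Power law: V₂ = V₁ · (z₂/z₁)^α = 39.6 × (4.4000)^0.103 = 46.1287 mph
ΔV/Δz = (46.1287 − 39.6)/(44.0 − 10.0) = 6.5287/34.0000 = 0.19202 mph/m

0.1920 mph/m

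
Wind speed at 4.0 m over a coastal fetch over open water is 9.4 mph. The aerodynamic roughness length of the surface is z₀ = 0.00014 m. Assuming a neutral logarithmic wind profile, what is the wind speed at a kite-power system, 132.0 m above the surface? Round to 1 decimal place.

Log law: V(z) ∝ ln(z/z₀), so V₂/V₁ = ln(z₂/z₀) / ln(z₁/z₀).
ln(132.0/0.00014) = 13.7567, ln(4.0/0.00014) = 10.2602
V₂ = 9.4 × 13.7567/10.2602 = 9.4 × 1.3408 = 12.6034 mph

12.6 mph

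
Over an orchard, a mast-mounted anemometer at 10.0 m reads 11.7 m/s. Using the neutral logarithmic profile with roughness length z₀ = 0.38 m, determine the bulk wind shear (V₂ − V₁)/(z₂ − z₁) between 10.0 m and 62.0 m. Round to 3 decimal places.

0.126 m/s/m

Log law: V₂ = V₁ · ln(z₂/z₀)/ln(z₁/z₀) = 11.7 × 5.0947/3.2702 = 18.2279 m/s
ΔV/Δz = (18.2279 − 11.7)/(62.0 − 10.0) = 6.5279/52.0000 = 0.12554 m/s/m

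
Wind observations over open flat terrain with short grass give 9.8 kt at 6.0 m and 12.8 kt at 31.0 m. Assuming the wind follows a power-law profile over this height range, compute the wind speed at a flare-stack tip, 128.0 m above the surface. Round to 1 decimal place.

16.1 kt

First find α: α = ln(V₂/V₁)/ln(z₂/z₁) = ln(12.8/9.8)/ln(31.0/6.0) = 0.26706/1.64223 = 0.1626
Extrapolate from 31.0 m to 128.0 m: V₃ = 12.8 × (128.0/31.0)^0.1626 = 12.8 × 1.2594 = 16.1198 kt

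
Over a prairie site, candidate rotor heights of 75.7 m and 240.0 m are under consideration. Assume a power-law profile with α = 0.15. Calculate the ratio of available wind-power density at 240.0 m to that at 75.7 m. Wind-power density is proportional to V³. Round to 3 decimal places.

Speed ratio: V_B/V_A = (z_B/z_A)^α = (240.0/75.7)^0.15 = (3.1704)^0.15 = 1.18896
Power-density ratio: P_B/P_A = (V_B/V_A)³ = (1.18896)³ = 1.68075

1.681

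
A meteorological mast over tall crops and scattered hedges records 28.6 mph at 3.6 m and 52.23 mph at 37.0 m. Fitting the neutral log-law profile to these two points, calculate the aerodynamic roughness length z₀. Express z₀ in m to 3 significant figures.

z₀ ≈ 0.215 m

Log law: V(z) ∝ ln(z/z₀). With r = V₁/V₂ = 28.6/52.23 = 0.54758,
r · ln(z₂/z₀) = ln(z₁/z₀) ⇒ ln z₀ = (ln z₁ − r·ln z₂)/(1 − r)
ln z₀ = (1.28093 − 0.54758×3.61092) / 0.45242 = -1.5391
z₀ = exp(-1.5391) = 0.2146 m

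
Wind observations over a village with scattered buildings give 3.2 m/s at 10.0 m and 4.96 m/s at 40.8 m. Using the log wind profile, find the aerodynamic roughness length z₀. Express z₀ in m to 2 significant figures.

z₀ ≈ 0.78 m

Log law: V(z) ∝ ln(z/z₀). With r = V₁/V₂ = 3.2/4.96 = 0.64516,
r · ln(z₂/z₀) = ln(z₁/z₀) ⇒ ln z₀ = (ln z₁ − r·ln z₂)/(1 − r)
ln z₀ = (2.30259 − 0.64516×3.70868) / 0.35484 = -0.2540
z₀ = exp(-0.2540) = 0.7757 m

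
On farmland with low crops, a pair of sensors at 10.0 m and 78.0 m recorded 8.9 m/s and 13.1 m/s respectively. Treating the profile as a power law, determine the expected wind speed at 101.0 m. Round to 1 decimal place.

13.8 m/s

First find α: α = ln(V₂/V₁)/ln(z₂/z₁) = ln(13.1/8.9)/ln(78.0/10.0) = 0.38656/2.05412 = 0.1882
Extrapolate from 78.0 m to 101.0 m: V₃ = 13.1 × (101.0/78.0)^0.1882 = 13.1 × 1.0498 = 13.7528 m/s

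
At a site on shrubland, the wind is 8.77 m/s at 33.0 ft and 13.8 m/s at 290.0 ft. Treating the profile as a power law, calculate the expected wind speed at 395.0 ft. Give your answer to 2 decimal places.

First find α: α = ln(V₂/V₁)/ln(z₂/z₁) = ln(13.8/8.77)/ln(290.0/33.0) = 0.45333/2.17337 = 0.2086
Extrapolate from 290.0 ft to 395.0 ft: V₃ = 13.8 × (395.0/290.0)^0.2086 = 13.8 × 1.0666 = 14.7187 m/s

14.72 m/s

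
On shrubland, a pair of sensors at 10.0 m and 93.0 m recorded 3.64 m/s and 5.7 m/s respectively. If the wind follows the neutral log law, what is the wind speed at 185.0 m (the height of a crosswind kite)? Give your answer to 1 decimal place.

Log law: V ∝ ln(z/z₀). From the pair, with r = V₁/V₂ = 0.63860,
ln z₀ = (ln z₁ − r·ln z₂)/(1 − r) = (2.3026 − 0.63860×4.5326)/0.36140 = -1.6378 → z₀ = 0.1944 m
V₃ = V₁ · ln(z₃/z₀)/ln(z₁/z₀) = 3.64 × 6.8582/3.9404 = 6.3353 m/s

6.3 m/s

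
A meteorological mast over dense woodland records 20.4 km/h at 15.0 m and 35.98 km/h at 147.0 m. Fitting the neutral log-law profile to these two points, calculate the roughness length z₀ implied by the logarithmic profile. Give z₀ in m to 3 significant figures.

z₀ ≈ 0.755 m

Log law: V(z) ∝ ln(z/z₀). With r = V₁/V₂ = 20.4/35.98 = 0.56698,
r · ln(z₂/z₀) = ln(z₁/z₀) ⇒ ln z₀ = (ln z₁ − r·ln z₂)/(1 − r)
ln z₀ = (2.70805 − 0.56698×4.99043) / 0.43302 = -0.2804
z₀ = exp(-0.2804) = 0.7555 m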